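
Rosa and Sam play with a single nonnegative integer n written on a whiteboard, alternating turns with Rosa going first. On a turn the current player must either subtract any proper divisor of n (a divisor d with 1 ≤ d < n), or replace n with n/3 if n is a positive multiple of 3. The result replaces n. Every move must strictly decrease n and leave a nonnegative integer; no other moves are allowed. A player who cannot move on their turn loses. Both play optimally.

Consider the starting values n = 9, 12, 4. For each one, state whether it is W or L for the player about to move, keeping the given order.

Classify positions by backward induction: terminal positions (no move available) are L. From any other position, the mover wins iff some move reaches an L.
n=0: no move → L
n=1: no move → L
n=2: W (go to 1, an L position)
n=3: W (go to 1, an L position)
n=4: L (options 2(W), 3(W) are all W)
n=5: W (go to 4, an L position)
n=6: W (go to 4, an L position)
n=7: L (sole option 6(W) is W)
n=8: W (go to 4, an L position)
n=9: L (options 3(W), 6(W), 8(W) are all W)
n=10: W (go to 9, an L position)
n=11: L (sole option 10(W) is W)
n=12: W (go to 4, an L position)

9: L, 12: W, 4: L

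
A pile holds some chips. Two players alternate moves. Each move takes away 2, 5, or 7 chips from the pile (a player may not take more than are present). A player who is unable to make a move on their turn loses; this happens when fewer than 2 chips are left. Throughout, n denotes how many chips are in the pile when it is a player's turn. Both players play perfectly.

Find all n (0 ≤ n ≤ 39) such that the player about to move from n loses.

Use the standard recursion: the mover loses at a terminal position; elsewhere, the mover wins exactly when some move hands the opponent an L position.
n=0: no move → L
n=1: no move → L
n=2: W (go to 0, an L position)
n=3: W (go to 1, an L position)
n=4: L (sole option 2(W) is W)
n=5: W (go to 0, an L position)
n=6: W (go to 4, an L position)
n=7: W (go to 0, an L position)
n=8: W (go to 1, an L position)
n=9: W (go to 4, an L position)
n=10: L (options 8(W), 5(W), 3(W) are all W)
n=11: W (go to 4, an L position)
n=12: W (go to 10, an L position)
n=13: L (options 11(W), 8(W), 6(W) are all W)
n=14: L (options 12(W), 9(W), 7(W) are all W)
n=15: W (go to 13, an L position)
n=16: W (go to 14, an L position)
n=17: W (go to 10, an L position)
n=18: W (go to 13, an L position)
n=19: W (go to 14, an L position)
n=20: W (go to 13, an L position)
n=21: W (go to 14, an L position)
n=22: L (options 20(W), 17(W), 15(W) are all W)
n=23: L (options 21(W), 18(W), 16(W) are all W)
n=24: W (go to 22, an L position)
n=25: W (go to 23, an L position)
n=26: L (options 24(W), 21(W), 19(W) are all W)
n=27: W (go to 22, an L position)
n=28: W (go to 26, an L position)
n=29: W (go to 22, an L position)
n=30: W (go to 23, an L position)
n=31: W (go to 26, an L position)
n=32: L (options 30(W), 27(W), 25(W) are all W)
n=33: W (go to 26, an L position)
n=34: W (go to 32, an L position)
n=35: L (options 33(W), 30(W), 28(W) are all W)
n=36: L (options 34(W), 31(W), 29(W) are all W)
n=37: W (go to 35, an L position)
n=38: W (go to 36, an L position)
n=39: W (go to 32, an L position)
Reading off the rows marked L gives the requested list; there are 12 such values of n.

0, 1, 4, 10, 13, 14, 22, 23, 26, 32, 35, 36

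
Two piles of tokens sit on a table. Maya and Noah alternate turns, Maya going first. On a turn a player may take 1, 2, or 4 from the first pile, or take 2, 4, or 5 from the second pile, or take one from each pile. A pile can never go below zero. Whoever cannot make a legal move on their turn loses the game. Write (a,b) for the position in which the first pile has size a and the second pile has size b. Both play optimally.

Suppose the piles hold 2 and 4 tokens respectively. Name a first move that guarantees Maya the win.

Move to (1,4).

Use the standard recursion: the mover loses at a terminal position; elsewhere, the mover wins exactly when some move hands the opponent an L position.
No move ever increases a pile, so every position that can arise here has a ≤ 2 and b ≤ 4; it is enough to label the cells with 0 ≤ a ≤ 2 and 0 ≤ b ≤ 4.
Every move lowers a or b (never raises either), so fill the grid row by row in increasing a, and left to right within a row: each cell's successors are then already labelled.
      b=0  b=1  b=2  b=3  b=4
a=0:    L    L    W    W    W
a=1:    W    W    W    L    L
a=2:    W    W    L    W    W
Cells with no legal move (terminal, hence L): (0,0), (0,1).
The remaining L cells, each justified by listing all of its moves:
(1,3): →(0,3)(W), (1,1)(W), (0,2)(W) — all W, so L
(1,4): →(0,4)(W), (1,2)(W), (1,0)(W), (0,3)(W) — all W, so L
(2,2): →(1,2)(W), (0,2)(W), (2,0)(W), (1,1)(W) — all W, so L
Every other cell has at least one move into one of the L cells above, so it is W.
From (2,4), the L positions reachable in one move are: (1,4), (2,2), (1,3). Any move reaching one of these is winning.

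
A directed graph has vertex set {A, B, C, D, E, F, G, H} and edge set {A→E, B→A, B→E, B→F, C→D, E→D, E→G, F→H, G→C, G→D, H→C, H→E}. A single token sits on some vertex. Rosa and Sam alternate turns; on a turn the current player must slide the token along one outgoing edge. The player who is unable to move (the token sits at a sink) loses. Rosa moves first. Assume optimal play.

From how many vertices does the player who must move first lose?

3

Classify positions by backward induction: terminal positions (no move available) are L. From any other position, the mover wins iff some move reaches an L.
Every edge goes from a vertex to one that appears earlier in the order D, C, G, E, H, A, F, B, so processing vertices in that order labels each vertex after all of its successors.
D: no outgoing edge → L
C: →D(L), so W
G: →D(L), so W
E: →D(L), so W
H: →E(W), C(W) — all W, so L
A: →E(W) only, which is W, so L
F: →H(L), so W
B: →A(L), so W
The L vertices are A, D, H; that is 3 in all.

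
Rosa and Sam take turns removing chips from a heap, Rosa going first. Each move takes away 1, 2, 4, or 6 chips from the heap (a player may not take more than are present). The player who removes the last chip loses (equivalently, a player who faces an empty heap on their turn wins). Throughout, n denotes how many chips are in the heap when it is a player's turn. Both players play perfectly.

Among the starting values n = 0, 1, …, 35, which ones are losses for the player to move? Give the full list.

Compute win/loss labels from the base case upward. A position with no move is W. Any other position is W if it can reach an L in one move, else L.
n=0: no move; the opponent has just taken the last chip and therefore loses → W
n=1: only reaches 0(W), which is W → L
n=2: reaches L-position 1 → W
n=3: reaches L-position 1 → W
n=4: only reaches 3(W), 2(W), 0(W), all W → L
n=5: reaches L-position 4 → W
n=6: reaches L-position 4 → W
n=7: reaches L-position 1 → W
n=8: reaches L-position 4 → W
n=9: only reaches 8(W), 7(W), 5(W), 3(W), all W → L
n=10: reaches L-position 9 → W
n=11: reaches L-position 9 → W
n=12: only reaches 11(W), 10(W), 8(W), 6(W), all W → L
n=13: reaches L-position 12 → W
n=14: reaches L-position 12 → W
n=15: reaches L-position 9 → W
n=16: reaches L-position 12 → W
n=17: only reaches 16(W), 15(W), 13(W), 11(W), all W → L
n=18: reaches L-position 17 → W
n=19: reaches L-position 17 → W
n=20: only reaches 19(W), 18(W), 16(W), 14(W), all W → L
n=21: reaches L-position 20 → W
n=22: reaches L-position 20 → W
n=23: reaches L-position 17 → W
n=24: reaches L-position 20 → W
n=25: only reaches 24(W), 23(W), 21(W), 19(W), all W → L
n=26: reaches L-position 25 → W
n=27: reaches L-position 25 → W
n=28: only reaches 27(W), 26(W), 24(W), 22(W), all W → L
n=29: reaches L-position 28 → W
n=30: reaches L-position 28 → W
n=31: reaches L-position 25 → W
n=32: reaches L-position 28 → W
n=33: only reaches 32(W), 31(W), 29(W), 27(W), all W → L
n=34: reaches L-position 33 → W
n=35: reaches L-position 33 → W
The losing starting values of n are exactly the entries labelled L in this table (9 of them).

1, 4, 9, 12, 17, 20, 25, 28, 33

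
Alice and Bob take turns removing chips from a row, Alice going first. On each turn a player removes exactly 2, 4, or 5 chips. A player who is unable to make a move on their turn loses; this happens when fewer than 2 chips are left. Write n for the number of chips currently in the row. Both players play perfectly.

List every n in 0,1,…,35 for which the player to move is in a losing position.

0, 1, 7, 8, 14, 15, 21, 22, 28, 29, 35

Positions with no move are L. A position that does have a move is losing for the player to move precisely when every available move leads to a winning position for the opponent. Fill in the labels:
n=0: no move → L
n=1: no move → L
n=2: reaches L-position 0 → W
n=3: reaches L-position 1 → W
n=4: reaches L-position 0 → W
n=5: reaches L-position 1 → W
n=6: reaches L-position 1 → W
n=7: only reaches 5(W), 3(W), 2(W), all W → L
n=8: only reaches 6(W), 4(W), 3(W), all W → L
n=9: reaches L-position 7 → W
n=10: reaches L-position 8 → W
n=11: reaches L-position 7 → W
n=12: reaches L-position 8 → W
n=13: reaches L-position 8 → W
n=14: only reaches 12(W), 10(W), 9(W), all W → L
n=15: only reaches 13(W), 11(W), 10(W), all W → L
n=16: reaches L-position 14 → W
n=17: reaches L-position 15 → W
n=18: reaches L-position 14 → W
n=19: reaches L-position 15 → W
n=20: reaches L-position 15 → W
n=21: only reaches 19(W), 17(W), 16(W), all W → L
n=22: only reaches 20(W), 18(W), 17(W), all W → L
n=23: reaches L-position 21 → W
n=24: reaches L-position 22 → W
n=25: reaches L-position 21 → W
n=26: reaches L-position 22 → W
n=27: reaches L-position 22 → W
n=28: only reaches 26(W), 24(W), 23(W), all W → L
n=29: only reaches 27(W), 25(W), 24(W), all W → L
n=30: reaches L-position 28 → W
n=31: reaches L-position 29 → W
n=32: reaches L-position 28 → W
n=33: reaches L-position 29 → W
n=34: reaches L-position 29 → W
n=35: only reaches 33(W), 31(W), 30(W), all W → L
The losing starting values of n are exactly the entries labelled L in this table (11 of them).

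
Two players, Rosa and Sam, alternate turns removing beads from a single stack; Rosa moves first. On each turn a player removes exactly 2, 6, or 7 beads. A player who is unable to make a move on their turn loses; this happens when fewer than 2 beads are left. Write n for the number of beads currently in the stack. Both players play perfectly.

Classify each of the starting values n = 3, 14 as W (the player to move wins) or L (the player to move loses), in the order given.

Positions with no move are L. A position that does have a move is losing for the player to move precisely when every available move leads to a winning position for the opponent. Fill in the labels:
n=0: no move → L
n=1: no move → L
n=2: W (go to 0, an L position)
n=3: W (go to 1, an L position)
n=4: L (sole option 2(W) is W)
n=5: L (sole option 3(W) is W)
n=6: W (go to 4, an L position)
n=7: W (go to 5, an L position)
n=8: W (go to 1, an L position)
n=9: L (options 7(W), 3(W), 2(W) are all W)
n=10: W (go to 4, an L position)
n=11: W (go to 9, an L position)
n=12: W (go to 5, an L position)
n=13: L (options 11(W), 7(W), 6(W) are all W)
n=14: L (options 12(W), 8(W), 7(W) are all W)

3: W, 14: L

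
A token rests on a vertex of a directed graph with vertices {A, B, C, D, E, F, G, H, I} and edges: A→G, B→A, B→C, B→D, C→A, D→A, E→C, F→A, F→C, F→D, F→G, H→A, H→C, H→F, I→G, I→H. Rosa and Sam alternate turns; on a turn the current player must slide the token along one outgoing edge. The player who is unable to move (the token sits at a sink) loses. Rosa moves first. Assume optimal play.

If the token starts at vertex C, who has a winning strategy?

Use the standard recursion: the mover loses at a terminal position; elsewhere, the mover wins exactly when some move hands the opponent an L position.
Every edge goes from a vertex to one that appears earlier in the order G, A, D, C, F, H, E, I, B, so processing vertices in that order labels each vertex after all of its successors.
G: no outgoing edge → L
A: →G(L), so W
D: →A(W) only, which is W, so L
C: →A(W) only, which is W, so L
F: →C(L), so W
H: →C(L), so W
E: →C(L), so W
I: →G(L), so W
B: →C(L), so W
Every move from C reaches a W position, so the mover loses.

Sam wins.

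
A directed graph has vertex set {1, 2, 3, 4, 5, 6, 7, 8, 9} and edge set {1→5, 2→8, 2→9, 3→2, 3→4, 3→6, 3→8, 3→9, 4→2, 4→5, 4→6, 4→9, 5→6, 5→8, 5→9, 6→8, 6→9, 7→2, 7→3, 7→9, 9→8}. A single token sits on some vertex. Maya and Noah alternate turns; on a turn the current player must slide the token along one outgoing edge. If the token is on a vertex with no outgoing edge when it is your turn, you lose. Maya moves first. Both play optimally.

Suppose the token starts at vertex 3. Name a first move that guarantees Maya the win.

Compute win/loss labels from the base case upward. A position with no move is L. Any other position is W if it can reach an L in one move, else L.
Every edge goes from a vertex to one that appears earlier in the order 8, 9, 6, 5, 2, 4, 1, 3, 7, so processing vertices in that order labels each vertex after all of its successors.
8: no outgoing edge → L
9: can move to 8, which is L ⇒ W
6: can move to 8, which is L ⇒ W
5: can move to 8, which is L ⇒ W
2: can move to 8, which is L ⇒ W
4: moves to 2(W), 5(W), 6(W), 9(W); every one is W ⇒ L
1: the only move is to 5(W), a W ⇒ L
3: can move to 4, which is L ⇒ W
7: moves to 3(W), 2(W), 9(W); every one is W ⇒ L
From 3, the L positions reachable in one move are: 4, 8. Any move reaching one of these is winning.

Move to 4.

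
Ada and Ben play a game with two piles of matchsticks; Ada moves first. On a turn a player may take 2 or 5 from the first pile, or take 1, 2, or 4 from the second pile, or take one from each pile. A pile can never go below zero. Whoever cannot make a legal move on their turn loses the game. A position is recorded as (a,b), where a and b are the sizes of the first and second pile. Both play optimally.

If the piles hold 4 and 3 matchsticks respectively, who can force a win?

Classify positions by backward induction: terminal positions (no move available) are L. From any other position, the mover wins iff some move reaches an L.
No move ever increases a pile, so every position that can arise here has a ≤ 4 and b ≤ 3; it is enough to label the cells with 0 ≤ a ≤ 4 and 0 ≤ b ≤ 3.
Every move lowers a or b (never raises either), so fill the grid row by row in increasing a, and left to right within a row: each cell's successors are then already labelled.
      b=0  b=1  b=2  b=3
a=0:    L    W    W    L
a=1:    L    W    W    L
a=2:    W    W    L    W
a=3:    W    L    W    W
a=4:    L    W    W    L
Cells with no legal move (terminal, hence L): (0,0), (1,0).
The remaining L cells, each justified by listing all of its moves:
(0,3): L (options (0,2)(W), (0,1)(W) are all W)
(1,3): L (options (1,2)(W), (1,1)(W), (0,2)(W) are all W)
(2,2): L (options (0,2)(W), (2,1)(W), (2,0)(W), (1,1)(W) are all W)
(3,1): L (options (1,1)(W), (3,0)(W), (2,0)(W) are all W)
(4,0): L (sole option (2,0)(W) is W)
(4,3): L (options (2,3)(W), (4,2)(W), (4,1)(W), (3,2)(W) are all W)
Every other cell has at least one move into one of the L cells above, so it is W.
The starting position (4,3) is L: whatever Ada does, the opponent receives a W position.

Ben wins.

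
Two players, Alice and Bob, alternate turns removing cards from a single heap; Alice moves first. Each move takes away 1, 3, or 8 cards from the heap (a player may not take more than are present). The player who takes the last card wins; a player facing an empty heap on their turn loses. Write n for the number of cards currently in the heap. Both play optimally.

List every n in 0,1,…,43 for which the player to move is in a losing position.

0, 2, 4, 6, 11, 13, 15, 17, 22, 24, 26, 28, 33, 35, 37, 39

Classify positions by backward induction: terminal positions (no move available) are L. From any other position, the mover wins iff some move reaches an L.
n=0: no move → L
n=1: reaches L-position 0 → W
n=2: only reaches 1(W), which is W → L
n=3: reaches L-position 2 → W
n=4: only reaches 3(W), 1(W), all W → L
n=5: reaches L-position 4 → W
n=6: only reaches 5(W), 3(W), all W → L
n=7: reaches L-position 6 → W
n=8: reaches L-position 0 → W
n=9: reaches L-position 6 → W
n=10: reaches L-position 2 → W
n=11: only reaches 10(W), 8(W), 3(W), all W → L
n=12: reaches L-position 11 → W
n=13: only reaches 12(W), 10(W), 5(W), all W → L
n=14: reaches L-position 13 → W
n=15: only reaches 14(W), 12(W), 7(W), all W → L
n=16: reaches L-position 15 → W
n=17: only reaches 16(W), 14(W), 9(W), all W → L
n=18: reaches L-position 17 → W
n=19: reaches L-position 11 → W
n=20: reaches L-position 17 → W
n=21: reaches L-position 13 → W
n=22: only reaches 21(W), 19(W), 14(W), all W → L
n=23: reaches L-position 22 → W
n=24: only reaches 23(W), 21(W), 16(W), all W → L
n=25: reaches L-position 24 → W
n=26: only reaches 25(W), 23(W), 18(W), all W → L
n=27: reaches L-position 26 → W
n=28: only reaches 27(W), 25(W), 20(W), all W → L
n=29: reaches L-position 28 → W
n=30: reaches L-position 22 → W
n=31: reaches L-position 28 → W
n=32: reaches L-position 24 → W
n=33: only reaches 32(W), 30(W), 25(W), all W → L
n=34: reaches L-position 33 → W
n=35: only reaches 34(W), 32(W), 27(W), all W → L
n=36: reaches L-position 35 → W
n=37: only reaches 36(W), 34(W), 29(W), all W → L
n=38: reaches L-position 37 → W
n=39: only reaches 38(W), 36(W), 31(W), all W → L
n=40: reaches L-position 39 → W
n=41: reaches L-position 33 → W
n=42: reaches L-position 39 → W
n=43: reaches L-position 35 → W
The losing starting values of n are exactly the entries labelled L in this table (16 of them).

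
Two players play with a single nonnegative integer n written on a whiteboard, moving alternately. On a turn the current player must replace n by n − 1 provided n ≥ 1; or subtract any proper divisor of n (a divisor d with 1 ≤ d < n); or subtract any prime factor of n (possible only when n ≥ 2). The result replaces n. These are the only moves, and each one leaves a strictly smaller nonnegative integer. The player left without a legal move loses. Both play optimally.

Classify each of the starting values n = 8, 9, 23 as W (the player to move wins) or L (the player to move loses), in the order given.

8: W, 9: L, 23: W

Work bottom-up. With no move the player to move loses. Otherwise the position is W if at least one move leads to an L position for the opponent, and L if every move leads to a W.
n=0: no move → L
n=1: can move to 0, which is L ⇒ W
n=2: can move to 0, which is L ⇒ W
n=3: can move to 0, which is L ⇒ W
n=4: moves to 2(W), 3(W); every one is W ⇒ L
n=5: can move to 0, which is L ⇒ W
n=6: can move to 4, which is L ⇒ W
n=7: can move to 0, which is L ⇒ W
n=8: can move to 4, which is L ⇒ W
n=9: moves to 6(W), 8(W); every one is W ⇒ L
n=10: can move to 9, which is L ⇒ W
n=11: can move to 0, which is L ⇒ W
n=12: can move to 9, which is L ⇒ W
n=13: can move to 0, which is L ⇒ W
n=14: moves to 7(W), 12(W), 13(W); every one is W ⇒ L
n=15: can move to 14, which is L ⇒ W
n=16: can move to 14, which is L ⇒ W
n=17: can move to 0, which is L ⇒ W
n=18: can move to 9, which is L ⇒ W
n=19: can move to 0, which is L ⇒ W
n=20: moves to 10(W), 15(W), 16(W), 18(W), 19(W); every one is W ⇒ L
n=21: can move to 14, which is L ⇒ W
n=22: can move to 20, which is L ⇒ W
n=23: can move to 0, which is L ⇒ W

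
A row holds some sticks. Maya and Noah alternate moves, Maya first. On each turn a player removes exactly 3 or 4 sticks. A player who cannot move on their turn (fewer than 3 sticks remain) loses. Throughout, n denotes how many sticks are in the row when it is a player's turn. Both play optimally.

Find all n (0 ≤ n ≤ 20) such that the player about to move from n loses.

0, 1, 2, 7, 8, 9, 14, 15, 16

Classify positions by backward induction: terminal positions (no move available) are L. From any other position, the mover wins iff some move reaches an L.
n=0: no move → L
n=1: no move → L
n=2: no move → L
n=3: →0(L), so W
n=4: →1(L), so W
n=5: →2(L), so W
n=6: →2(L), so W
n=7: →4(W), 3(W) — all W, so L
n=8: →5(W), 4(W) — all W, so L
n=9: →6(W), 5(W) — all W, so L
n=10: →7(L), so W
n=11: →8(L), so W
n=12: →9(L), so W
n=13: →9(L), so W
n=14: →11(W), 10(W) — all W, so L
n=15: →12(W), 11(W) — all W, so L
n=16: →13(W), 12(W) — all W, so L
n=17: →14(L), so W
n=18: →15(L), so W
n=19: →16(L), so W
n=20: →16(L), so W
The losing starting values of n are exactly the entries labelled L in this table (9 of them).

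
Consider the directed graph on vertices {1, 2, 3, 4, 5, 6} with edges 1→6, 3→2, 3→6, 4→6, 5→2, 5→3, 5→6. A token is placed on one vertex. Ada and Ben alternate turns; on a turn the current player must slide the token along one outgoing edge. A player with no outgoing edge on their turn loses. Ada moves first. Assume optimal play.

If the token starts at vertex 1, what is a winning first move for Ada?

Build the W/L table. Terminal = L. A non-terminal position is W if it has a move to some L; otherwise it is L.
Every edge goes from a vertex to one that appears earlier in the order 2, 6, 3, 1, 5, 4, so processing vertices in that order labels each vertex after all of its successors.
2: no outgoing edge → L
6: no outgoing edge → L
3: reaches L-position 6 → W
1: reaches L-position 6 → W
5: reaches L-position 6 → W
4: reaches L-position 6 → W
From 1, the L positions reachable in one move are: 6.

Move to 6.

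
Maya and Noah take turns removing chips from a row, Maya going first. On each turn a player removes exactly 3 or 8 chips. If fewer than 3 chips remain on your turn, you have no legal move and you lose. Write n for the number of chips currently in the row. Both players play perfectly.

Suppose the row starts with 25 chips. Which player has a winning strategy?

Maya wins.

Compute win/loss labels from the base case upward. A position with no move is L. Any other position is W if it can reach an L in one move, else L.
n=0: no move → L
n=1: no move → L
n=2: no move → L
n=3: can move to 0, which is L ⇒ W
n=4: can move to 1, which is L ⇒ W
n=5: can move to 2, which is L ⇒ W
n=6: the only move is to 3(W), a W ⇒ L
n=7: the only move is to 4(W), a W ⇒ L
n=8: can move to 0, which is L ⇒ W
n=9: can move to 6, which is L ⇒ W
n=10: can move to 7, which is L ⇒ W
n=11: moves to 8(W), 3(W); every one is W ⇒ L
n=12: moves to 9(W), 4(W); every one is W ⇒ L
n=13: moves to 10(W), 5(W); every one is W ⇒ L
n=14: can move to 11, which is L ⇒ W
n=15: can move to 12, which is L ⇒ W
n=16: can move to 13, which is L ⇒ W
n=17: moves to 14(W), 9(W); every one is W ⇒ L
n=18: moves to 15(W), 10(W); every one is W ⇒ L
n=19: can move to 11, which is L ⇒ W
n=20: can move to 17, which is L ⇒ W
n=21: can move to 18, which is L ⇒ W
n=22: moves to 19(W), 14(W); every one is W ⇒ L
n=23: moves to 20(W), 15(W); every one is W ⇒ L
n=24: moves to 21(W), 16(W); every one is W ⇒ L
n=25: can move to 22, which is L ⇒ W
The starting position 25 is W: Maya should remove 3, leaving 22, handing over an L position.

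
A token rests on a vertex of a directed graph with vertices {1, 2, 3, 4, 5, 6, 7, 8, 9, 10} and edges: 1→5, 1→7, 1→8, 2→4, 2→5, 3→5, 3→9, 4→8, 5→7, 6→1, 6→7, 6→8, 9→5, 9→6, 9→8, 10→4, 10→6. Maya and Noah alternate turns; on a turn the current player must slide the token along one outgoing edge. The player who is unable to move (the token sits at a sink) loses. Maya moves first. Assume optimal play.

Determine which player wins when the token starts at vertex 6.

Maya wins.

Build the W/L table. Terminal = L. A non-terminal position is W if it has a move to some L; otherwise it is L.
Every edge goes from a vertex to one that appears earlier in the order 8, 7, 5, 4, 1, 6, 9, 10, 3, 2, so processing vertices in that order labels each vertex after all of its successors.
8: no outgoing edge → L
7: no outgoing edge → L
5: →7(L), so W
4: →8(L), so W
1: →7(L), so W
6: →7(L), so W
9: →8(L), so W
10: →6(W), 4(W) — all W, so L
3: →9(W), 5(W) — all W, so L
2: →4(W), 5(W) — all W, so L
The starting position 6 is W: Maya should move to 7, handing over an L position.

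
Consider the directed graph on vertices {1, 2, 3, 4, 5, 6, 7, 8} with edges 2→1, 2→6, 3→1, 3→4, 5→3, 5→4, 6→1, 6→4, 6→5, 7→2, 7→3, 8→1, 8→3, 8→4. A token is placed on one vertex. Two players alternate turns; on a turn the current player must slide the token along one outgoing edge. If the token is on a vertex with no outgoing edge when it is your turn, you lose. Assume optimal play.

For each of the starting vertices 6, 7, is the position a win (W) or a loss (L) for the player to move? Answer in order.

Classify positions by backward induction: terminal positions (no move available) are L. From any other position, the mover wins iff some move reaches an L.
Every edge goes from a vertex to one that appears earlier in the order 4, 1, 3, 5, 6, 2, 7, 8, so processing vertices in that order labels each vertex after all of its successors.
4: no outgoing edge → L
1: no outgoing edge → L
3: →1(L), so W
5: →4(L), so W
6: →1(L), so W
2: →1(L), so W
7: →2(W), 3(W) — all W, so L
8: →1(L), so W

6: W, 7: L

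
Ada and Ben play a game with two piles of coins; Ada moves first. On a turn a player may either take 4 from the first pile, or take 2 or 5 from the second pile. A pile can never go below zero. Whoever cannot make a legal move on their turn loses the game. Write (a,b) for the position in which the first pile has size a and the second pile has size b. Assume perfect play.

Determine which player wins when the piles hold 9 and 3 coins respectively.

Classify positions by backward induction: terminal positions (no move available) are L. From any other position, the mover wins iff some move reaches an L.
No move ever increases a pile, so every position that can arise here has a ≤ 9 and b ≤ 3; it is enough to label the cells with 0 ≤ a ≤ 9 and 0 ≤ b ≤ 3.
Every move lowers a or b (never raises either), so fill the grid row by row in increasing a, and left to right within a row: each cell's successors are then already labelled.
      b=0  b=1  b=2  b=3
a=0:    L    L    W    W
a=1:    L    L    W    W
a=2:    L    L    W    W
a=3:    L    L    W    W
a=4:    W    W    L    L
a=5:    W    W    L    L
a=6:    W    W    L    L
a=7:    W    W    L    L
a=8:    L    L    W    W
a=9:    L    L    W    W
Cells with no legal move (terminal, hence L): (0,0), (0,1), (1,0), (1,1), (2,0), (2,1), (3,0), (3,1).
The remaining L cells, each justified by listing all of its moves:
(4,2): →(0,2)(W), (4,0)(W) — all W, so L
(4,3): →(0,3)(W), (4,1)(W) — all W, so L
(5,2): →(1,2)(W), (5,0)(W) — all W, so L
(5,3): →(1,3)(W), (5,1)(W) — all W, so L
(6,2): →(2,2)(W), (6,0)(W) — all W, so L
(6,3): →(2,3)(W), (6,1)(W) — all W, so L
(7,2): →(3,2)(W), (7,0)(W) — all W, so L
(7,3): →(3,3)(W), (7,1)(W) — all W, so L
(8,0): →(4,0)(W) only, which is W, so L
(8,1): →(4,1)(W) only, which is W, so L
(9,0): →(5,0)(W) only, which is W, so L
(9,1): →(5,1)(W) only, which is W, so L
Every other cell has at least one move into one of the L cells above, so it is W.
The starting position (9,3) is W: Ada should move to (5,3), handing over an L position.

Ada wins.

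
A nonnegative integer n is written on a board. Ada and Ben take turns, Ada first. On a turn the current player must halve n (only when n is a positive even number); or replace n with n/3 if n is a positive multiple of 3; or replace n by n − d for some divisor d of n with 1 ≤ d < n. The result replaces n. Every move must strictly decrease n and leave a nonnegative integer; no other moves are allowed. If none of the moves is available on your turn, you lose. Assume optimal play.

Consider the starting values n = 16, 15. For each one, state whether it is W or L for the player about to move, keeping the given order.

Use the standard recursion: the mover loses at a terminal position; elsewhere, the mover wins exactly when some move hands the opponent an L position.
n=0: no move → L
n=1: no move → L
n=2: can move to 1, which is L ⇒ W
n=3: can move to 1, which is L ⇒ W
n=4: moves to 2(W), 3(W); every one is W ⇒ L
n=5: can move to 4, which is L ⇒ W
n=6: can move to 4, which is L ⇒ W
n=7: the only move is to 6(W), a W ⇒ L
n=8: can move to 4, which is L ⇒ W
n=9: moves to 3(W), 6(W), 8(W); every one is W ⇒ L
n=10: can move to 9, which is L ⇒ W
n=11: the only move is to 10(W), a W ⇒ L
n=12: can move to 4, which is L ⇒ W
n=13: the only move is to 12(W), a W ⇒ L
n=14: can move to 7, which is L ⇒ W
n=15: moves to 5(W), 10(W), 12(W), 14(W); every one is W ⇒ L
n=16: can move to 15, which is L ⇒ W

16: W, 15: L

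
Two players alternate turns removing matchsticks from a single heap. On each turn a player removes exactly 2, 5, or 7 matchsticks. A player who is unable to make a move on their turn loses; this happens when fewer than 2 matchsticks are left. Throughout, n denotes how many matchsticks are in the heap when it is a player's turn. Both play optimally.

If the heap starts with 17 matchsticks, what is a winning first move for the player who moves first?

Remove 7, leaving 10.

Label each position W (a win for the player to move) or L (a loss). A position with no legal move is L; any other position is W exactly when some move reaches an L, and L when every move reaches a W.
n=0: no move → L
n=1: no move → L
n=2: W (go to 0, an L position)
n=3: W (go to 1, an L position)
n=4: L (sole option 2(W) is W)
n=5: W (go to 0, an L position)
n=6: W (go to 4, an L position)
n=7: W (go to 0, an L position)
n=8: W (go to 1, an L position)
n=9: W (go to 4, an L position)
n=10: L (options 8(W), 5(W), 3(W) are all W)
n=11: W (go to 4, an L position)
n=12: W (go to 10, an L position)
n=13: L (options 11(W), 8(W), 6(W) are all W)
n=14: L (options 12(W), 9(W), 7(W) are all W)
n=15: W (go to 13, an L position)
n=16: W (go to 14, an L position)
n=17: W (go to 10, an L position)
From 17, the L positions reachable in one move are: 10.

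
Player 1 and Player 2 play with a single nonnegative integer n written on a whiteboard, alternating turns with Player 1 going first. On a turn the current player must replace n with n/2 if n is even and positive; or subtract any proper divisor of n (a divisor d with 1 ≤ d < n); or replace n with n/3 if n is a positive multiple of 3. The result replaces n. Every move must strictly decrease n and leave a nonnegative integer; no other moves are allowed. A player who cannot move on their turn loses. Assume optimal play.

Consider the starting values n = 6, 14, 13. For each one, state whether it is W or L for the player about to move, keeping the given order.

Use the standard recursion: the mover loses at a terminal position; elsewhere, the mover wins exactly when some move hands the opponent an L position.
n=0: no move → L
n=1: no move → L
n=2: can move to 1, which is L ⇒ W
n=3: can move to 1, which is L ⇒ W
n=4: moves to 2(W), 3(W); every one is W ⇒ L
n=5: can move to 4, which is L ⇒ W
n=6: can move to 4, which is L ⇒ W
n=7: the only move is to 6(W), a W ⇒ L
n=8: can move to 4, which is L ⇒ W
n=9: moves to 3(W), 6(W), 8(W); every one is W ⇒ L
n=10: can move to 9, which is L ⇒ W
n=11: the only move is to 10(W), a W ⇒ L
n=12: can move to 4, which is L ⇒ W
n=13: the only move is to 12(W), a W ⇒ L
n=14: can move to 7, which is L ⇒ W

6: W, 14: W, 13: L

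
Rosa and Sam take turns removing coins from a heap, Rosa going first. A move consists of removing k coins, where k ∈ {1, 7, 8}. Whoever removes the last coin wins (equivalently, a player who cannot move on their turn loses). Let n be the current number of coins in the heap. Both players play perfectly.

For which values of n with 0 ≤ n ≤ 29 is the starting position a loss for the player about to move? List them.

0, 2, 4, 6, 15, 17, 19, 21

Compute win/loss labels from the base case upward. A position with no move is L. Any other position is W if it can reach an L in one move, else L.
n=0: no move → L
n=1: can move to 0, which is L ⇒ W
n=2: the only move is to 1(W), a W ⇒ L
n=3: can move to 2, which is L ⇒ W
n=4: the only move is to 3(W), a W ⇒ L
n=5: can move to 4, which is L ⇒ W
n=6: the only move is to 5(W), a W ⇒ L
n=7: can move to 6, which is L ⇒ W
n=8: can move to 0, which is L ⇒ W
n=9: can move to 2, which is L ⇒ W
n=10: can move to 2, which is L ⇒ W
n=11: can move to 4, which is L ⇒ W
n=12: can move to 4, which is L ⇒ W
n=13: can move to 6, which is L ⇒ W
n=14: can move to 6, which is L ⇒ W
n=15: moves to 14(W), 8(W), 7(W); every one is W ⇒ L
n=16: can move to 15, which is L ⇒ W
n=17: moves to 16(W), 10(W), 9(W); every one is W ⇒ L
n=18: can move to 17, which is L ⇒ W
n=19: moves to 18(W), 12(W), 11(W); every one is W ⇒ L
n=20: can move to 19, which is L ⇒ W
n=21: moves to 20(W), 14(W), 13(W); every one is W ⇒ L
n=22: can move to 21, which is L ⇒ W
n=23: can move to 15, which is L ⇒ W
n=24: can move to 17, which is L ⇒ W
n=25: can move to 17, which is L ⇒ W
n=26: can move to 19, which is L ⇒ W
n=27: can move to 19, which is L ⇒ W
n=28: can move to 21, which is L ⇒ W
n=29: can move to 21, which is L ⇒ W
Reading off the rows marked L gives the requested list; there are 8 such values of n.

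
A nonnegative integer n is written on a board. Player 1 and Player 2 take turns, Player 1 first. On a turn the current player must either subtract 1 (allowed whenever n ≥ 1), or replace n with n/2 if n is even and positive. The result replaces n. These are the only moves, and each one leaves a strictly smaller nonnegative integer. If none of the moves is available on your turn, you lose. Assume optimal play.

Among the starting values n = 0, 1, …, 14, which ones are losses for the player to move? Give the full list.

0, 2, 5, 7, 9, 11, 13

Classify positions by backward induction: terminal positions (no move available) are L. From any other position, the mover wins iff some move reaches an L.
n=0: no move → L
n=1: W (go to 0, an L position)
n=2: L (sole option 1(W) is W)
n=3: W (go to 2, an L position)
n=4: W (go to 2, an L position)
n=5: L (sole option 4(W) is W)
n=6: W (go to 5, an L position)
n=7: L (sole option 6(W) is W)
n=8: W (go to 7, an L position)
n=9: L (sole option 8(W) is W)
n=10: W (go to 5, an L position)
n=11: L (sole option 10(W) is W)
n=12: W (go to 11, an L position)
n=13: L (sole option 12(W) is W)
n=14: W (go to 7, an L position)
Reading off the rows marked L gives the requested list; there are 7 such values of n.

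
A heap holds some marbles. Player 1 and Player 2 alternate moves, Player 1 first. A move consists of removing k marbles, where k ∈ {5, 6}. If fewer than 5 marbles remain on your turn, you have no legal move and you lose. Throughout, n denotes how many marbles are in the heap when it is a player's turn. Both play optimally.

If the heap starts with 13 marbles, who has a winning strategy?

Work bottom-up. With no move the player to move loses. Otherwise the position is W if at least one move leads to an L position for the opponent, and L if every move leads to a W.
n=0: no move → L
n=1: no move → L
n=2: no move → L
n=3: no move → L
n=4: no move → L
n=5: →0(L), so W
n=6: →1(L), so W
n=7: →2(L), so W
n=8: →3(L), so W
n=9: →4(L), so W
n=10: →4(L), so W
n=11: →6(W), 5(W) — all W, so L
n=12: →7(W), 6(W) — all W, so L
n=13: →8(W), 7(W) — all W, so L
Every move from 13 reaches a W position, so the mover loses.

Player 2 wins.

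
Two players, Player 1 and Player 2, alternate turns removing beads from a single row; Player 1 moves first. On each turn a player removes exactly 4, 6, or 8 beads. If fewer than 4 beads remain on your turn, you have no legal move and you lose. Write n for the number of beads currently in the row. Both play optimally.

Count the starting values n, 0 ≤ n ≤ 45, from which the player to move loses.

16

Work bottom-up. With no move the player to move loses. Otherwise the position is W if at least one move leads to an L position for the opponent, and L if every move leads to a W.
n=0: no move → L
n=1: no move → L
n=2: no move → L
n=3: no move → L
n=4: reaches L-position 0 → W
n=5: reaches L-position 1 → W
n=6: reaches L-position 2 → W
n=7: reaches L-position 3 → W
n=8: reaches L-position 2 → W
n=9: reaches L-position 3 → W
n=10: reaches L-position 2 → W
n=11: reaches L-position 3 → W
n=12: only reaches 8(W), 6(W), 4(W), all W → L
n=13: only reaches 9(W), 7(W), 5(W), all W → L
n=14: only reaches 10(W), 8(W), 6(W), all W → L
n=15: only reaches 11(W), 9(W), 7(W), all W → L
n=16: reaches L-position 12 → W
n=17: reaches L-position 13 → W
n=18: reaches L-position 14 → W
n=19: reaches L-position 15 → W
n=20: reaches L-position 14 → W
n=21: reaches L-position 15 → W
n=22: reaches L-position 14 → W
n=23: reaches L-position 15 → W
n=24: only reaches 20(W), 18(W), 16(W), all W → L
n=25: only reaches 21(W), 19(W), 17(W), all W → L
n=26: only reaches 22(W), 20(W), 18(W), all W → L
n=27: only reaches 23(W), 21(W), 19(W), all W → L
n=28: reaches L-position 24 → W
n=29: reaches L-position 25 → W
n=30: reaches L-position 26 → W
n=31: reaches L-position 27 → W
n=32: reaches L-position 26 → W
n=33: reaches L-position 27 → W
n=34: reaches L-position 26 → W
n=35: reaches L-position 27 → W
n=36: only reaches 32(W), 30(W), 28(W), all W → L
n=37: only reaches 33(W), 31(W), 29(W), all W → L
n=38: only reaches 34(W), 32(W), 30(W), all W → L
n=39: only reaches 35(W), 33(W), 31(W), all W → L
n=40: reaches L-position 36 → W
n=41: reaches L-position 37 → W
n=42: reaches L-position 38 → W
n=43: reaches L-position 39 → W
n=44: reaches L-position 38 → W
n=45: reaches L-position 39 → W
L entries with 0 ≤ n ≤ 45: n = 0, 1, 2, 3, 12, 13, 14, 15, 24, 25, 26, 27, 36, 37, 38, 39; that makes 16.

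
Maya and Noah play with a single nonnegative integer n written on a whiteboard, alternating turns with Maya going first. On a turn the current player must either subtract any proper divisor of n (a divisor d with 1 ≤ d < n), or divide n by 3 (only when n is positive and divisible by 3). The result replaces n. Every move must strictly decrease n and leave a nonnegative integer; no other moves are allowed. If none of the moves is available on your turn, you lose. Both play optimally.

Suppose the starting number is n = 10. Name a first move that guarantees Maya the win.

Move to 9.

Use the standard recursion: the mover loses at a terminal position; elsewhere, the mover wins exactly when some move hands the opponent an L position.
n=0: no move → L
n=1: no move → L
n=2: reaches L-position 1 → W
n=3: reaches L-position 1 → W
n=4: only reaches 2(W), 3(W), all W → L
n=5: reaches L-position 4 → W
n=6: reaches L-position 4 → W
n=7: only reaches 6(W), which is W → L
n=8: reaches L-position 4 → W
n=9: only reaches 3(W), 6(W), 8(W), all W → L
n=10: reaches L-position 9 → W
From 10, the L positions reachable in one move are: 9.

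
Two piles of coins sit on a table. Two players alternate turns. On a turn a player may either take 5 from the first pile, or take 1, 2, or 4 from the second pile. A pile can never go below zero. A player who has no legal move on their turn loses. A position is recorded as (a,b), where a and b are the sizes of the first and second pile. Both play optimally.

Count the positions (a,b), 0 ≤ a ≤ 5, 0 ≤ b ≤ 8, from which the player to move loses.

18

Work bottom-up. With no move the player to move loses. Otherwise the position is W if at least one move leads to an L position for the opponent, and L if every move leads to a W.
Every move lowers a or b (never raises either), so fill the grid row by row in increasing a, and left to right within a row: each cell's successors are then already labelled.
      b=0  b=1  b=2  b=3  b=4  b=5  b=6  b=7  b=8
a=0:    L    W    W    L    W    W    L    W    W
a=1:    L    W    W    L    W    W    L    W    W
a=2:    L    W    W    L    W    W    L    W    W
a=3:    L    W    W    L    W    W    L    W    W
a=4:    L    W    W    L    W    W    L    W    W
a=5:    W    L    W    W    L    W    W    L    W
Cells with no legal move (terminal, hence L): (0,0), (1,0), (2,0), (3,0), (4,0).
The remaining L cells, each justified by listing all of its moves:
(0,3): moves to (0,2)(W), (0,1)(W); every one is W ⇒ L
(0,6): moves to (0,5)(W), (0,4)(W), (0,2)(W); every one is W ⇒ L
(1,3): moves to (1,2)(W), (1,1)(W); every one is W ⇒ L
(1,6): moves to (1,5)(W), (1,4)(W), (1,2)(W); every one is W ⇒ L
(2,3): moves to (2,2)(W), (2,1)(W); every one is W ⇒ L
(2,6): moves to (2,5)(W), (2,4)(W), (2,2)(W); every one is W ⇒ L
(3,3): moves to (3,2)(W), (3,1)(W); every one is W ⇒ L
(3,6): moves to (3,5)(W), (3,4)(W), (3,2)(W); every one is W ⇒ L
(4,3): moves to (4,2)(W), (4,1)(W); every one is W ⇒ L
(4,6): moves to (4,5)(W), (4,4)(W), (4,2)(W); every one is W ⇒ L
(5,1): moves to (0,1)(W), (5,0)(W); every one is W ⇒ L
(5,4): moves to (0,4)(W), (5,3)(W), (5,2)(W), (5,0)(W); every one is W ⇒ L
(5,7): moves to (0,7)(W), (5,6)(W), (5,5)(W), (5,3)(W); every one is W ⇒ L
Every other cell has at least one move into one of the L cells above, so it is W.
L cells per row: a=0: 3, a=1: 3, a=2: 3, a=3: 3, a=4: 3, a=5: 3; total 18.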